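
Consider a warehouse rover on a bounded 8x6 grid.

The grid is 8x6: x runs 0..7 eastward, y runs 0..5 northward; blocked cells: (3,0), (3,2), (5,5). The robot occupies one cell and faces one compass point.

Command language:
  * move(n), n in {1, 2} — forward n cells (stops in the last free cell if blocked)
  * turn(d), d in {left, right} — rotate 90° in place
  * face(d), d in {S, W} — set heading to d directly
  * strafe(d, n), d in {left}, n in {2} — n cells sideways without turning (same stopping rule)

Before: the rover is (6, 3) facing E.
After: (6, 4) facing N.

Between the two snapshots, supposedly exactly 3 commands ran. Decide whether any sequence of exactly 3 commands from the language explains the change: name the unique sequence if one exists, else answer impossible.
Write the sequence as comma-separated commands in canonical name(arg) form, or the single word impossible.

face(W), turn(right), move(1)

key: position moved to (6,4) AND the heading swung to N — translation plus rotation needed
initial: (6, 3) facing E
1. face(W) → (6, 3) facing W
2. turn(right) → (6, 3) facing N
3. move(1) → (6, 4) facing N
uniquely the one of 343 3-step routes that fits.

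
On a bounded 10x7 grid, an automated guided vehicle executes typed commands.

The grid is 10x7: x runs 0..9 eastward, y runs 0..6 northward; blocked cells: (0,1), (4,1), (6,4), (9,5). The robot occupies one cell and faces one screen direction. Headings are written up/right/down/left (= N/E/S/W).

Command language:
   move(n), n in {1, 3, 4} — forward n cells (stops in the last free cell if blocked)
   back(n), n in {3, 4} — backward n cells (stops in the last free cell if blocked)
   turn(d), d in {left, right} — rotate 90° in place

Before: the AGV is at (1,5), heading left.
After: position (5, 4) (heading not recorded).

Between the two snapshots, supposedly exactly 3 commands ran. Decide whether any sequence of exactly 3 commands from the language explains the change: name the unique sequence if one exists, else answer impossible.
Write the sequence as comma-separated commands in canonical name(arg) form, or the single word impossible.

key: order matters: swapping back(4) and move(1) lands elsewhere
start: at (1,5), heading left
1. back(4) → at (5,5), heading left
2. turn(left) → at (5,5), heading down
3. move(1) → at (5,4), heading down
no other 3-command option fits: unique.

back(4), turn(left), move(1)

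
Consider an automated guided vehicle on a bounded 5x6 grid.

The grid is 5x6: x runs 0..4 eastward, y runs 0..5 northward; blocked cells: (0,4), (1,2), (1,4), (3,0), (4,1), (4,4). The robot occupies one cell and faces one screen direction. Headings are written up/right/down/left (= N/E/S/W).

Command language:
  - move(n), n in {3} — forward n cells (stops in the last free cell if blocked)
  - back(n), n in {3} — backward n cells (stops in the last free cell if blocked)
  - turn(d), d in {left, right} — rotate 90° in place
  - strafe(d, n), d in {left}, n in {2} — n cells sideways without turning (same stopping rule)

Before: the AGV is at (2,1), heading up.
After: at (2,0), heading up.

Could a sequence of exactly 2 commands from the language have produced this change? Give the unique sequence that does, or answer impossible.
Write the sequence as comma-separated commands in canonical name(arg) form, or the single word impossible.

key: the first back(3) runs into the grid edge before its full distance
start: at (2,1), heading up
[1] after back(3): at (2,0), heading up
[2] after back(3): at (2,0), heading up
no rival 2-sequence matches.

back(3), back(3)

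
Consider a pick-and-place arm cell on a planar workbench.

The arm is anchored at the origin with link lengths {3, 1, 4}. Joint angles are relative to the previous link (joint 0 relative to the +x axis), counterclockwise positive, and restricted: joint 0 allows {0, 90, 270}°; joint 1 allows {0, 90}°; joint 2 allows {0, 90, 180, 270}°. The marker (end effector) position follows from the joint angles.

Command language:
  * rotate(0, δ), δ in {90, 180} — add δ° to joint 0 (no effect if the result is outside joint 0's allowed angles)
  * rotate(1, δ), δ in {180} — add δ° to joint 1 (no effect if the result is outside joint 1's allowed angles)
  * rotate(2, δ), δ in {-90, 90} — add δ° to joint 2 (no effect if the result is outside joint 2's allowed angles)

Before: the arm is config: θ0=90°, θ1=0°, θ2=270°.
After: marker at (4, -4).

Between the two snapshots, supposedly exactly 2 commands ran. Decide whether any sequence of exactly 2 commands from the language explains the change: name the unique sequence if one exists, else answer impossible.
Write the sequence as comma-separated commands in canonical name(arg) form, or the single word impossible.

rotate(0, 180), rotate(0, 90)

key: running rotate(0, 90) before rotate(0, 180) would end elsewhere — order is forced
start: config: θ0=90°, θ1=0°, θ2=270°
1. rotate(0, 180) → config: θ0=270°, θ1=0°, θ2=270°
2. rotate(0, 90) → config: θ0=0°, θ1=0°, θ2=270°
no rival 2-sequence matches.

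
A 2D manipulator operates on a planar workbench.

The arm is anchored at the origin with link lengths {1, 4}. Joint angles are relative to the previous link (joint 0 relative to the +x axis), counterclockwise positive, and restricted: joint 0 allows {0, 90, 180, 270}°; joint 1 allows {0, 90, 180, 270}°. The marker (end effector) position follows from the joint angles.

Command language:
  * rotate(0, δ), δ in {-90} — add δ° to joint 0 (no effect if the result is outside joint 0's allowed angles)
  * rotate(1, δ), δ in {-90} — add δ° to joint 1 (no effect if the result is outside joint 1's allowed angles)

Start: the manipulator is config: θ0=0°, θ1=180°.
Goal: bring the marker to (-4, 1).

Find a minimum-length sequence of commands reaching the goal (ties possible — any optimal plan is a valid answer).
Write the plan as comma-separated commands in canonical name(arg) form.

start: config: θ0=0°, θ1=180°
1. rotate(0, -90) → config: θ0=270°, θ1=180°
2. rotate(0, -90) → config: θ0=180°, θ1=180°
3. rotate(0, -90) → config: θ0=90°, θ1=180°
4. rotate(1, -90) → config: θ0=90°, θ1=90°
minimal: 4 command(s), checked below 4.

rotate(0, -90), rotate(0, -90), rotate(0, -90), rotate(1, -90)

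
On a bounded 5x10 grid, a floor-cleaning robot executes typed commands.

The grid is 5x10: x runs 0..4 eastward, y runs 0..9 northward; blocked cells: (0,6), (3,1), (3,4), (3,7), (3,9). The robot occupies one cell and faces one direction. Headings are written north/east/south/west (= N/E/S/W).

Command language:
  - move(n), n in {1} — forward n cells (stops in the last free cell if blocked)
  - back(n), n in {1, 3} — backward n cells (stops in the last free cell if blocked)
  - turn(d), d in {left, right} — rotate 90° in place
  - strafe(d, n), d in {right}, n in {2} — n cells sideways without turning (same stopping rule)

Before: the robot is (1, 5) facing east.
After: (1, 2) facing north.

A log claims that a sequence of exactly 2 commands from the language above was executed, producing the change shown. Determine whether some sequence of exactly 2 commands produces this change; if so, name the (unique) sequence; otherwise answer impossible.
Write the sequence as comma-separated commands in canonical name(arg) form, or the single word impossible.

key: position moved to (1,2) AND the heading swung to N — translation plus rotation needed
start: (1, 5) facing east
t=1 turn(left) ⇒ (1, 5) facing north
t=2 back(3) ⇒ (1, 2) facing north
no other 2-command option fits: unique.

turn(left), back(3)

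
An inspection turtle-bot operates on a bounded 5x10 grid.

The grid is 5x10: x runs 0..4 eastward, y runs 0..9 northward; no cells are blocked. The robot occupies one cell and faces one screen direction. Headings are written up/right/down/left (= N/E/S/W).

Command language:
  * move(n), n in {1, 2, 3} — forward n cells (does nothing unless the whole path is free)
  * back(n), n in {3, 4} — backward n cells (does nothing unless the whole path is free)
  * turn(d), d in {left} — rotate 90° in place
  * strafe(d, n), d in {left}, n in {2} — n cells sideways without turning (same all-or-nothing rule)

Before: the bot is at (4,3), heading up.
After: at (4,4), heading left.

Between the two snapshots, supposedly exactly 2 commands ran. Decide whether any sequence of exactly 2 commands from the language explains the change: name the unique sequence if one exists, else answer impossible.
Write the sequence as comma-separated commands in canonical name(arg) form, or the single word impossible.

key: order matters: swapping move(1) and turn(left) lands elsewhere
t0: at (4,3), heading up
1. move(1) → at (4,4), heading up
2. turn(left) → at (4,4), heading left
uniquely the one of 49 2-step routes that fits.

move(1), turn(left)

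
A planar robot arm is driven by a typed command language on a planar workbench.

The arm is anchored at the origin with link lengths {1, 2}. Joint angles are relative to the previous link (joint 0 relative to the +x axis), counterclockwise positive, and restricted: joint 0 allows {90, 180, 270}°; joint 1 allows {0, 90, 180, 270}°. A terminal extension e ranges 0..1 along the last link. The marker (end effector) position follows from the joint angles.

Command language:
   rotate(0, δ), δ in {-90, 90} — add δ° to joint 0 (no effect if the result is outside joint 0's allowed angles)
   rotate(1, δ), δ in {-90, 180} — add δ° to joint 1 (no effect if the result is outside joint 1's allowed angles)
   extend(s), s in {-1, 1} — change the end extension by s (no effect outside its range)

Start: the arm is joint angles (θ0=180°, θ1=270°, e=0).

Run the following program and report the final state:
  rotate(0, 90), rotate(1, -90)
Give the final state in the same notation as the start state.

joint angles (θ0=270°, θ1=180°, e=0)

t0: joint angles (θ0=180°, θ1=270°, e=0)
1. rotate(0, 90) → joint angles (θ0=270°, θ1=270°, e=0)
2. rotate(1, -90) → joint angles (θ0=270°, θ1=180°, e=0)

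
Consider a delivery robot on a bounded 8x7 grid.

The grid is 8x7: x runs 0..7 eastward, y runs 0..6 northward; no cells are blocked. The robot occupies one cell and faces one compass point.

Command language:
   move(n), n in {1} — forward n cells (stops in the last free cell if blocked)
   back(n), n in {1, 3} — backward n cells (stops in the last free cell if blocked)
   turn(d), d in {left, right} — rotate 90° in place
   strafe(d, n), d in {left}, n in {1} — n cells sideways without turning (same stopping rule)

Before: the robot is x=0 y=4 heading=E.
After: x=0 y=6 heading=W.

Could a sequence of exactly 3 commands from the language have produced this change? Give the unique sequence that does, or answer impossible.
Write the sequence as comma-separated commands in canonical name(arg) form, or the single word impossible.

turn(right), back(3), turn(right)

key: back(3) runs into the grid edge before its full distance
start: x=0 y=4 heading=E
1. turn(right) → x=0 y=4 heading=S
2. back(3) → x=0 y=6 heading=S
3. turn(right) → x=0 y=6 heading=W
all 216 alternatives checked — unique.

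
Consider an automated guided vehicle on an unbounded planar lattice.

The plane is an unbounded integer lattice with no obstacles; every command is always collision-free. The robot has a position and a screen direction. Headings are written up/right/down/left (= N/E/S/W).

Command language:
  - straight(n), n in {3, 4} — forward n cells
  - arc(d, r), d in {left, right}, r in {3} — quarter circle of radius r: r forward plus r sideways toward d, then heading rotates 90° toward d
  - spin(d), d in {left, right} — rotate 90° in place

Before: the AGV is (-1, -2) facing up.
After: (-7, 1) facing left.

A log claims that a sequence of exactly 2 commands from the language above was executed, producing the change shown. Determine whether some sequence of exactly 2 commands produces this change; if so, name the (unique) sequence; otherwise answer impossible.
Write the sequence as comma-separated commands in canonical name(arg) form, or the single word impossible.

key: order matters: swapping arc(left, 3) and straight(3) lands elsewhere
begin: (-1, -2) facing up
1. arc(left, 3) → (-4, 1) facing left
2. straight(3) → (-7, 1) facing left
all 36 alternatives checked — unique.

arc(left, 3), straight(3)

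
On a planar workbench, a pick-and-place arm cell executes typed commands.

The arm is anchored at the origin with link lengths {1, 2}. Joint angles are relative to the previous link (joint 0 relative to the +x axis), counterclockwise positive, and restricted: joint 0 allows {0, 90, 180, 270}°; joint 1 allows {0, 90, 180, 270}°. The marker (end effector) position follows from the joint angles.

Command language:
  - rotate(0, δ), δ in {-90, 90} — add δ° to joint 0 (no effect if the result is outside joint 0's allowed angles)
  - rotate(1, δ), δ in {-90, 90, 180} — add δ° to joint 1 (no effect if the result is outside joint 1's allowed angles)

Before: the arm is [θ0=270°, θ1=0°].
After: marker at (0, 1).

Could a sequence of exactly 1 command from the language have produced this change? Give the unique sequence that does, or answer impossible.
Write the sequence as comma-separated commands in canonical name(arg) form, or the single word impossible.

start: [θ0=270°, θ1=0°]
t=1 rotate(1, 180) ⇒ [θ0=270°, θ1=180°]
no other 1-command option fits: unique.

rotate(1, 180)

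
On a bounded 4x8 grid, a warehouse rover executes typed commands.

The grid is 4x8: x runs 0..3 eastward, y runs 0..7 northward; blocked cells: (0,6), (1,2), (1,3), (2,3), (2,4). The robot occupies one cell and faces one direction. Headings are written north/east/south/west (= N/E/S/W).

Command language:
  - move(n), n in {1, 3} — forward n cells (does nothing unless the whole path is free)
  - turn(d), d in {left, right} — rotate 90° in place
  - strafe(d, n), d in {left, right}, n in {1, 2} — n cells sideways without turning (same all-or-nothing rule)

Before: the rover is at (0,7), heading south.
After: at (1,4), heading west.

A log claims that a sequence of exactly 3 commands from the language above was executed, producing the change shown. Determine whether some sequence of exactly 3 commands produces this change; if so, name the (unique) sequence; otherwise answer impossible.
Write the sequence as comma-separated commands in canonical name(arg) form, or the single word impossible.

key: position moved to (1,4) AND the heading swung to W — translation plus rotation needed
t0: at (0,7), heading south
1. strafe(left, 1) → at (1,7), heading south
2. move(3) → at (1,4), heading south
3. turn(right) → at (1,4), heading west
all 512 alternatives checked — unique.

strafe(left, 1), move(3), turn(right)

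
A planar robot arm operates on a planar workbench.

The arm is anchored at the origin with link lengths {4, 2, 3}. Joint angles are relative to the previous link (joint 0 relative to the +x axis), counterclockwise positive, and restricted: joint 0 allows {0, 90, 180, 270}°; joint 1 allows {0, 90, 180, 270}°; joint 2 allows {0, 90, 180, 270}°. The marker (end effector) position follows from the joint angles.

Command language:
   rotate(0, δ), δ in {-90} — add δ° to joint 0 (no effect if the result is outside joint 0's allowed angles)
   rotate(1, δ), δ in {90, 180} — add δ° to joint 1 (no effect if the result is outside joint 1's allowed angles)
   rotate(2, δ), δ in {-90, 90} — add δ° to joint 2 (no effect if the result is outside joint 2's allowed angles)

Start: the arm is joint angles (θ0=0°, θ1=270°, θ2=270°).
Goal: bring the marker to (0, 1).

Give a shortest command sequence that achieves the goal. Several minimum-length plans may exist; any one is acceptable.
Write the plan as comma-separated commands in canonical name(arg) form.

from: joint angles (θ0=0°, θ1=270°, θ2=270°)
[1] after rotate(1, 90): joint angles (θ0=0°, θ1=0°, θ2=270°)
[2] after rotate(1, 180): joint angles (θ0=0°, θ1=180°, θ2=270°)
[3] after rotate(0, -90): joint angles (θ0=270°, θ1=180°, θ2=270°)
[4] after rotate(2, 90): joint angles (θ0=270°, θ1=180°, θ2=0°)
nothing shorter than 4 reaches the goal.

rotate(1, 90), rotate(1, 180), rotate(0, -90), rotate(2, 90)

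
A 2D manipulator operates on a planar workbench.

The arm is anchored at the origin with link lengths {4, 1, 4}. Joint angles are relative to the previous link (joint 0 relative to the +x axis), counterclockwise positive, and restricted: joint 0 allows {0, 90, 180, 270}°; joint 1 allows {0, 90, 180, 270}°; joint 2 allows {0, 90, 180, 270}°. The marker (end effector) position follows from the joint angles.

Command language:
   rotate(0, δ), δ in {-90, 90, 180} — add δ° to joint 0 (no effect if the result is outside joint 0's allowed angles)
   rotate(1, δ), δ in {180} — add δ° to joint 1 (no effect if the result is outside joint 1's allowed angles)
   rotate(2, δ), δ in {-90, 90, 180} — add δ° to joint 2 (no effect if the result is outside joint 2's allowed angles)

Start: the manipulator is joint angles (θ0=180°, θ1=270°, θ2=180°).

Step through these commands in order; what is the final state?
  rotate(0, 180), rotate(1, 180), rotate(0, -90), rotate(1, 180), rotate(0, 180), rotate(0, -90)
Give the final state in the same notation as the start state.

joint angles (θ0=0°, θ1=270°, θ2=180°)

initial: joint angles (θ0=180°, θ1=270°, θ2=180°)
[1] after rotate(0, 180): joint angles (θ0=0°, θ1=270°, θ2=180°)
[2] after rotate(1, 180): joint angles (θ0=0°, θ1=90°, θ2=180°)
[3] after rotate(0, -90): joint angles (θ0=270°, θ1=90°, θ2=180°)
[4] after rotate(1, 180): joint angles (θ0=270°, θ1=270°, θ2=180°)
[5] after rotate(0, 180): joint angles (θ0=90°, θ1=270°, θ2=180°)
[6] after rotate(0, -90): joint angles (θ0=0°, θ1=270°, θ2=180°)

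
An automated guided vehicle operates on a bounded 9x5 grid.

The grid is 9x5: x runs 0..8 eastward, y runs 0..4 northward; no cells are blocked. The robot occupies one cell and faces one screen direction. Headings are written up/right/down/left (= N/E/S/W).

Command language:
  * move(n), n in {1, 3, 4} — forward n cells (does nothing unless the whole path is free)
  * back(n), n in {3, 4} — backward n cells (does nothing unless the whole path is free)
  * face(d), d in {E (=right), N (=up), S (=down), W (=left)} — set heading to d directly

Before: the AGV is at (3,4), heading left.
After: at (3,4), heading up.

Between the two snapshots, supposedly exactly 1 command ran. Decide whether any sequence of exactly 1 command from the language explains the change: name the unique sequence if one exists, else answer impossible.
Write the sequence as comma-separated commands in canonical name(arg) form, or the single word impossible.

key: parked at (3,4) the whole time — nothing moves the robot
t0: at (3,4), heading left
[1] after face(N): at (3,4), heading up
no rival 1-sequence matches.

face(N)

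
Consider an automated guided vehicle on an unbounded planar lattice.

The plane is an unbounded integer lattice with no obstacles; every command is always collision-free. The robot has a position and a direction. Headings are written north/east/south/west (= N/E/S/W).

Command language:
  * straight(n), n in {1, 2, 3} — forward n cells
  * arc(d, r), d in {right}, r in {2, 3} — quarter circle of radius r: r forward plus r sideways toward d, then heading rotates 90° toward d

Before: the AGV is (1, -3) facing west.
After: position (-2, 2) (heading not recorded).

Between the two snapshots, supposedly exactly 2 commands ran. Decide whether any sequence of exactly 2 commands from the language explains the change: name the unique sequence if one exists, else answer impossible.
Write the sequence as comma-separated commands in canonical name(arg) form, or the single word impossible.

key: running straight(2) before arc(right, 3) would end elsewhere — order is forced
initial: (1, -3) facing west
1. arc(right, 3) → (-2, 0) facing north
2. straight(2) → (-2, 2) facing north
uniquely the one of 25 2-step routes that fits.

arc(right, 3), straight(2)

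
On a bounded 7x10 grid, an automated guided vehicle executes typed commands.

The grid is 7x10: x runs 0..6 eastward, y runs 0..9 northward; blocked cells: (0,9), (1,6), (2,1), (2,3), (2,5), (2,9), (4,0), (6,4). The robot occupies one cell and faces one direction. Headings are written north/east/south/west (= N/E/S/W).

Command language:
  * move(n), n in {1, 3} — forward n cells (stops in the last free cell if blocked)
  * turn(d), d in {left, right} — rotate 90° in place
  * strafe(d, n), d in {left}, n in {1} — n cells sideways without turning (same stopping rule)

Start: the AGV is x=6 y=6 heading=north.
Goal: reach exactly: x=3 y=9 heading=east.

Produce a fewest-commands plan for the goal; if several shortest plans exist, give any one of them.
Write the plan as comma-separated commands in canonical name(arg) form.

initial: x=6 y=6 heading=north
1. turn(left) → x=6 y=6 heading=west
2. move(3) → x=3 y=6 heading=west
3. turn(right) → x=3 y=6 heading=north
4. move(3) → x=3 y=9 heading=north
5. turn(right) → x=3 y=9 heading=east
shorter routes all fall short; 5 is best.

turn(left), move(3), turn(right), move(3), turn(right)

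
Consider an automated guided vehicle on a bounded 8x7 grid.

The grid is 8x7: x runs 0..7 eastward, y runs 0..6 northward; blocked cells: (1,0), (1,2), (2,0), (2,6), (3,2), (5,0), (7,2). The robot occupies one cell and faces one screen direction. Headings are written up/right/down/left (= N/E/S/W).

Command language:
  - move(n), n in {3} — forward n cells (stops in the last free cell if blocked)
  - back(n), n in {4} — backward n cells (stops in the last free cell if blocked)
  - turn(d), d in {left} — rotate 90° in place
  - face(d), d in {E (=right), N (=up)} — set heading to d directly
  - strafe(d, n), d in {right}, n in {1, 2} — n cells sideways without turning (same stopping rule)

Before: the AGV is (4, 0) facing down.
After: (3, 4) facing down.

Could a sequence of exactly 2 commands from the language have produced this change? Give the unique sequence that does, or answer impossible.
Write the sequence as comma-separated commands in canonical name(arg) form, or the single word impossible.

key: still facing S at the end — nothing in the sequence rotates
t0: (4, 0) facing down
step 1 (back(4)): (4, 4) facing down
step 2 (strafe(right, 1)): (3, 4) facing down
no rival 2-sequence matches.

back(4), strafe(right, 1)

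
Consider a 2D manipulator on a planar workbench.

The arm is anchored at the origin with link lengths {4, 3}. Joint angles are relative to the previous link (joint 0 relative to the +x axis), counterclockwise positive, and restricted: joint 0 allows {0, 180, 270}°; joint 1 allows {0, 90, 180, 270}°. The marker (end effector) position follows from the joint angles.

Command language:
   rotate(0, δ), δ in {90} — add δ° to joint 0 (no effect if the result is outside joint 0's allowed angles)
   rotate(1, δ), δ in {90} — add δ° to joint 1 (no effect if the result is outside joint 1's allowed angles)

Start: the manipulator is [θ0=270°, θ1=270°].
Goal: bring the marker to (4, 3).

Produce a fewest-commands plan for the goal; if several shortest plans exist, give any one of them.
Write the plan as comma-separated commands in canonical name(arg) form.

t0: [θ0=270°, θ1=270°]
t=1 rotate(1, 90) ⇒ [θ0=270°, θ1=0°]
t=2 rotate(1, 90) ⇒ [θ0=270°, θ1=90°]
t=3 rotate(0, 90) ⇒ [θ0=0°, θ1=90°]
no 2-step plan works, so 3 is optimal.

rotate(1, 90), rotate(1, 90), rotate(0, 90)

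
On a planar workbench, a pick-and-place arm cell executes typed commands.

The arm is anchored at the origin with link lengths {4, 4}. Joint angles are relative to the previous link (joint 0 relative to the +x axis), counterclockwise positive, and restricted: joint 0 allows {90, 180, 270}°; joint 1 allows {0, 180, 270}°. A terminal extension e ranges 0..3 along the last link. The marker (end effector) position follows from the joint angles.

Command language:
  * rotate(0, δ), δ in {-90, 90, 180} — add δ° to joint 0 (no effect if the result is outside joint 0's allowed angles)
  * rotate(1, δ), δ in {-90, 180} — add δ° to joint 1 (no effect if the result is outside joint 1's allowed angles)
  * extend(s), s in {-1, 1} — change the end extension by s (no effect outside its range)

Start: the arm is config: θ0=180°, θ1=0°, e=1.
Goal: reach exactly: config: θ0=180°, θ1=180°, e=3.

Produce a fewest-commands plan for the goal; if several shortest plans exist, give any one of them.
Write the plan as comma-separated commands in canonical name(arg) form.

rotate(1, 180), extend(1), extend(1)

t0: config: θ0=180°, θ1=0°, e=1
t=1 rotate(1, 180) ⇒ config: θ0=180°, θ1=180°, e=1
t=2 extend(1) ⇒ config: θ0=180°, θ1=180°, e=2
t=3 extend(1) ⇒ config: θ0=180°, θ1=180°, e=3
no 2-step plan works, so 3 is optimal.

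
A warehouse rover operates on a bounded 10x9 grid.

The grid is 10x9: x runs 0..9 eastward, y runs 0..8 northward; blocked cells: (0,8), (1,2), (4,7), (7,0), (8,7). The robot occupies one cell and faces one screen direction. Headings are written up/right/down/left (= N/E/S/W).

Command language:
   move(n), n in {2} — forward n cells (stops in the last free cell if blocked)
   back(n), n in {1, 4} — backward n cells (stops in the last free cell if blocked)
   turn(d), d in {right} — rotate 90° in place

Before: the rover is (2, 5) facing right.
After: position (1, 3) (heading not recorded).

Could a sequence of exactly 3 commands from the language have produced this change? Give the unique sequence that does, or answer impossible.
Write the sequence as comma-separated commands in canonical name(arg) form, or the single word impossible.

key: order matters: swapping back(1) and move(2) lands elsewhere
initial: (2, 5) facing right
step 1 (back(1)): (1, 5) facing right
step 2 (turn(right)): (1, 5) facing down
step 3 (move(2)): (1, 3) facing down
all 64 alternatives checked — unique.

back(1), turn(right), move(2)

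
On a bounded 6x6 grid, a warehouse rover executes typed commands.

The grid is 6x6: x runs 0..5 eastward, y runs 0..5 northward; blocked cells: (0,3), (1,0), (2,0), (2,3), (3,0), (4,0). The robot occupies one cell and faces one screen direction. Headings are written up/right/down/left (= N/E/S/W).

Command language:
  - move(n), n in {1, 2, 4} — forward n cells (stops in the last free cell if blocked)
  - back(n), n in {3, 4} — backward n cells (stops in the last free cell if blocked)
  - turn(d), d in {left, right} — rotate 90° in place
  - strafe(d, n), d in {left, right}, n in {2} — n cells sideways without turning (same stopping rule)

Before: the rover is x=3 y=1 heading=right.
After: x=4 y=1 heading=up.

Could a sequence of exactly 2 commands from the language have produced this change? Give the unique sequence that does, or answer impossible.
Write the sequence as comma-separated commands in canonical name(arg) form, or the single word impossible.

key: position moved to (4,1) AND the heading swung to N — translation plus rotation needed
initial: x=3 y=1 heading=right
[1] after move(1): x=4 y=1 heading=right
[2] after turn(left): x=4 y=1 heading=up
all 81 alternatives checked — unique.

move(1), turn(left)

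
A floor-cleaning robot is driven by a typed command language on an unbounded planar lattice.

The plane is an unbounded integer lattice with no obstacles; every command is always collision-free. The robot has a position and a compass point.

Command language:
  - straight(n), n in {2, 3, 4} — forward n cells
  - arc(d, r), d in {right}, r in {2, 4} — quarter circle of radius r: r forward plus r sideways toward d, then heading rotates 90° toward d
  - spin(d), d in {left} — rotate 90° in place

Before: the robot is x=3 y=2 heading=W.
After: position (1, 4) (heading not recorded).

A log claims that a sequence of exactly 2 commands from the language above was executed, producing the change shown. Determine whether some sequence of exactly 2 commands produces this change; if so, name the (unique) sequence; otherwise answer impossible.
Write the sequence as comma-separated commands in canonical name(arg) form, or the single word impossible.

arc(right, 2), spin(left)

key: running spin(left) before arc(right, 2) would end elsewhere — order is forced
initial: x=3 y=2 heading=W
t=1 arc(right, 2) ⇒ x=1 y=4 heading=N
t=2 spin(left) ⇒ x=1 y=4 heading=W
no other 2-command option fits: unique.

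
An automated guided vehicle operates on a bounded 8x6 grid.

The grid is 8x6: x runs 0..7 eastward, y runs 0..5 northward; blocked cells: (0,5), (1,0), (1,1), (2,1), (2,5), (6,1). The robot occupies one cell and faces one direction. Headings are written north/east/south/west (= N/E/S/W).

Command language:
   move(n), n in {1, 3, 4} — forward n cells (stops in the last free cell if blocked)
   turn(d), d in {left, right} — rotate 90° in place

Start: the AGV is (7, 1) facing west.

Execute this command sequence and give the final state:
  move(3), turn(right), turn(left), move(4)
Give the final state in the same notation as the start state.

(7, 1) facing west

t0: (7, 1) facing west
[1] after move(3): (7, 1) facing west
[2] after turn(right): (7, 1) facing north
[3] after turn(left): (7, 1) facing west
[4] after move(4): (7, 1) facing west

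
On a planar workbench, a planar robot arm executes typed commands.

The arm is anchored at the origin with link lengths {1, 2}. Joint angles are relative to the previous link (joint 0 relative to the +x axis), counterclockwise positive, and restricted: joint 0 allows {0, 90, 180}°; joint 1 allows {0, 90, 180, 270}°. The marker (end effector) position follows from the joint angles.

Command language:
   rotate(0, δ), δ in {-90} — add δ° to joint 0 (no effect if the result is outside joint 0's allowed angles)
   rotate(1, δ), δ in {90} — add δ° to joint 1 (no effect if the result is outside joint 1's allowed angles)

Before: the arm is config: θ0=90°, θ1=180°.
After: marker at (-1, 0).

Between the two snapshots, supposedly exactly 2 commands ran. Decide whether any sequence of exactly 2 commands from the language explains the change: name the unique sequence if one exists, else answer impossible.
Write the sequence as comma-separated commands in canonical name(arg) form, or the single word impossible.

rotate(0, -90), rotate(0, -90)

t0: config: θ0=90°, θ1=180°
step 1 (rotate(0, -90)): config: θ0=0°, θ1=180°
step 2 (rotate(0, -90)): config: θ0=0°, θ1=180°
uniquely the one of 4 2-step routes that fits.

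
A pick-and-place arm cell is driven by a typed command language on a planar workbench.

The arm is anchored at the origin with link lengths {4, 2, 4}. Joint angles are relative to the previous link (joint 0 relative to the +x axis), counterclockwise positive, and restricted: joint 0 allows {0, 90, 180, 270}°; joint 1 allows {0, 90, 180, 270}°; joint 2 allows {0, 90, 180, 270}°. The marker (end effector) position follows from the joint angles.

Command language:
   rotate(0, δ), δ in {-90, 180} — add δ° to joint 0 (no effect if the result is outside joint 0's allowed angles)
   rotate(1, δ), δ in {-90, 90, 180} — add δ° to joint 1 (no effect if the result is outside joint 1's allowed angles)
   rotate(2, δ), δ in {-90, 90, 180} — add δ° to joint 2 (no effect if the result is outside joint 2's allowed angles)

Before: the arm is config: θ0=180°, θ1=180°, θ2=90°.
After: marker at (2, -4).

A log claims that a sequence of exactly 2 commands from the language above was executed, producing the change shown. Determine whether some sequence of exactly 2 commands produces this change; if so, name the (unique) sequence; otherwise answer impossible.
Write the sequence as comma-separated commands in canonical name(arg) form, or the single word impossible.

rotate(0, -90), rotate(0, -90)

from: config: θ0=180°, θ1=180°, θ2=90°
step 1 (rotate(0, -90)): config: θ0=90°, θ1=180°, θ2=90°
step 2 (rotate(0, -90)): config: θ0=0°, θ1=180°, θ2=90°
no other 2-command option fits: unique.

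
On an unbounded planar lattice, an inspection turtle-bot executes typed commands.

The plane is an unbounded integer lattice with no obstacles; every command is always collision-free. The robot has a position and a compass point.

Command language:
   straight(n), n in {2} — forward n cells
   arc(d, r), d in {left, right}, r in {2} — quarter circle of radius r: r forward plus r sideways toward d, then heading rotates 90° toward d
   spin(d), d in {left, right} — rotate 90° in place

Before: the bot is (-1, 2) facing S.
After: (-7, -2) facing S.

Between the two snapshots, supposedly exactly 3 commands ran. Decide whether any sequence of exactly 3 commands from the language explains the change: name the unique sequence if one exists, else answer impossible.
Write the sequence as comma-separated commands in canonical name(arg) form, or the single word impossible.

key: still facing S at the end — net rotation zero over 3 steps
t0: (-1, 2) facing S
step 1 (arc(right, 2)): (-3, 0) facing W
step 2 (straight(2)): (-5, 0) facing W
step 3 (arc(left, 2)): (-7, -2) facing S
no rival 3-sequence matches.

arc(right, 2), straight(2), arc(left, 2)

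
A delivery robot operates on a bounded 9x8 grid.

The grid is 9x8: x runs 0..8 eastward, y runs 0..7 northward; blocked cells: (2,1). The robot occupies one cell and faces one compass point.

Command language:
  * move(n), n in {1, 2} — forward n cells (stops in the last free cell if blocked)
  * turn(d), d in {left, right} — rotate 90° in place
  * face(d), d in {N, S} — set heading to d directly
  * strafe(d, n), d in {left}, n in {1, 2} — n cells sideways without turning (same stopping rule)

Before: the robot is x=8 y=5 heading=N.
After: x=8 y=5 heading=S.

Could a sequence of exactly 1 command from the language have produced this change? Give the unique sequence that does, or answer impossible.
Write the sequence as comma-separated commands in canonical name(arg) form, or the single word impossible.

key: parked at (8,5) the whole time — nothing moves the robot
from: x=8 y=5 heading=N
1. face(S) → x=8 y=5 heading=S
uniquely the one of 8 1-step routes that fits.

face(S)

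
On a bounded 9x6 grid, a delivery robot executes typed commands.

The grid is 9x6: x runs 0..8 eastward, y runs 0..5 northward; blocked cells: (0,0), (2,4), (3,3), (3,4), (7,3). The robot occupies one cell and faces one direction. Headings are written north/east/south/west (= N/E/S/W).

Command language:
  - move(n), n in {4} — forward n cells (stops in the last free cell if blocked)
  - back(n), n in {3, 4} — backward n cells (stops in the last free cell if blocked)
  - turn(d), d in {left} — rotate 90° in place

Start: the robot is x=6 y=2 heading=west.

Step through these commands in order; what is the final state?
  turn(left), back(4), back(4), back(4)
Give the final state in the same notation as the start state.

x=6 y=5 heading=south

t0: x=6 y=2 heading=west
step 1 (turn(left)): x=6 y=2 heading=south
step 2 (back(4)): x=6 y=5 heading=south
step 3 (back(4)): x=6 y=5 heading=south
step 4 (back(4)): x=6 y=5 heading=south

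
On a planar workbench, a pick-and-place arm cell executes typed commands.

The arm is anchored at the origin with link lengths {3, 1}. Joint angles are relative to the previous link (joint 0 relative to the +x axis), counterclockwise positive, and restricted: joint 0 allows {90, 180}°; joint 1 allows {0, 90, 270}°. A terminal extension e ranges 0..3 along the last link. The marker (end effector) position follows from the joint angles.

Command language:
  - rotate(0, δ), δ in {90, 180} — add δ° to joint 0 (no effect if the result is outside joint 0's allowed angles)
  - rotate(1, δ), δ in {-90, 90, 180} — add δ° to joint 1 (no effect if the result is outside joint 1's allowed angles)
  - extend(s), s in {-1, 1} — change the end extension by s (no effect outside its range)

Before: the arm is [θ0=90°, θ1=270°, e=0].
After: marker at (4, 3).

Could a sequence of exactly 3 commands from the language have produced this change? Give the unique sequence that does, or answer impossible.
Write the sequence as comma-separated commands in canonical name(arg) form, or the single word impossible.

extend(1), extend(1), extend(1)

from: [θ0=90°, θ1=270°, e=0]
[1] after extend(1): [θ0=90°, θ1=270°, e=1]
[2] after extend(1): [θ0=90°, θ1=270°, e=2]
[3] after extend(1): [θ0=90°, θ1=270°, e=3]
uniquely the one of 343 3-step routes that fits.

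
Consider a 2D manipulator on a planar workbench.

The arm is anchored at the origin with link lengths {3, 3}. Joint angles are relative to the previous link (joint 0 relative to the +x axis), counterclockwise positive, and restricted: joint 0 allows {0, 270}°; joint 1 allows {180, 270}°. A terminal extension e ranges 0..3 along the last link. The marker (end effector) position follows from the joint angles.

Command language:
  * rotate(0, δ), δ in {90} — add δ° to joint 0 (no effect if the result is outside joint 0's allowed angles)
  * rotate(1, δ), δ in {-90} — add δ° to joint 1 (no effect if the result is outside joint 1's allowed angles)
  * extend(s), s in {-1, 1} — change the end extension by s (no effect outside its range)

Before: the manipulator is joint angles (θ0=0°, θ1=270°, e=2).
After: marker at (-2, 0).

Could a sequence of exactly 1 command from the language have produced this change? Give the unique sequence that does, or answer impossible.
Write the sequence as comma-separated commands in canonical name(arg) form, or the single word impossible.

rotate(1, -90)

start: joint angles (θ0=0°, θ1=270°, e=2)
1. rotate(1, -90) → joint angles (θ0=0°, θ1=180°, e=2)
no other 1-command option fits: unique.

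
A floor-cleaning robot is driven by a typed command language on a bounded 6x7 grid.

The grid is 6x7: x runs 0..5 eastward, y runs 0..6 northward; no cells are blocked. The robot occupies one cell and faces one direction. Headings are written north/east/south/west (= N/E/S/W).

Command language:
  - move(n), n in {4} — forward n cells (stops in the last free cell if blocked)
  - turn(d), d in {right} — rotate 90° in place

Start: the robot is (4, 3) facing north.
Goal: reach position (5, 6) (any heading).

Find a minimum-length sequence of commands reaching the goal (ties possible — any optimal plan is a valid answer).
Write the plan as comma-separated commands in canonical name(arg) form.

from: (4, 3) facing north
[1] after move(4): (4, 6) facing north
[2] after turn(right): (4, 6) facing east
[3] after move(4): (5, 6) facing east
nothing shorter than 3 reaches the goal.

move(4), turn(right), move(4)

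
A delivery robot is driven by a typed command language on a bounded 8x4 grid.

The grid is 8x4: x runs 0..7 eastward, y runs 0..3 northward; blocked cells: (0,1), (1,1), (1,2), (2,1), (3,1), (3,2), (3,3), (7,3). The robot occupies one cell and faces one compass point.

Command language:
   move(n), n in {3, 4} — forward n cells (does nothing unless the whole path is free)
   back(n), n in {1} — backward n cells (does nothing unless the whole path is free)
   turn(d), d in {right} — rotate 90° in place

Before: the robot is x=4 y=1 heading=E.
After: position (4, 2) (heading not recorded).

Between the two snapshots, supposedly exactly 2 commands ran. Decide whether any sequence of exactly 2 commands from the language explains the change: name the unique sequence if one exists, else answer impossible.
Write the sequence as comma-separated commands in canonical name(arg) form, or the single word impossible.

key: running back(1) before turn(right) would end elsewhere — order is forced
t0: x=4 y=1 heading=E
1. turn(right) → x=4 y=1 heading=S
2. back(1) → x=4 y=2 heading=S
no rival 2-sequence matches.

turn(right), back(1)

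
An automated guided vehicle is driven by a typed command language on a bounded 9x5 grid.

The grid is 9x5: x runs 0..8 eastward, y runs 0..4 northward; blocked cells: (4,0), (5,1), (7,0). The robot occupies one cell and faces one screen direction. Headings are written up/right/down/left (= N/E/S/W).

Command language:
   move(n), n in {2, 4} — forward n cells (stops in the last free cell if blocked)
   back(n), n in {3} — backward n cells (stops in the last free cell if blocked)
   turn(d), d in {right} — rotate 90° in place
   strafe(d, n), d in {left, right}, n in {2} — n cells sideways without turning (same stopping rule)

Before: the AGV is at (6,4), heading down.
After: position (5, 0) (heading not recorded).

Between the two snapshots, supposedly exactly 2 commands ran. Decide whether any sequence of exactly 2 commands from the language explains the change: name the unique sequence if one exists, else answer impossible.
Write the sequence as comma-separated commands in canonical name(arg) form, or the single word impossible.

move(4), strafe(right, 2)

key: strafe(right, 2) is stopped early by the blocked cell at (4,0)
start: at (6,4), heading down
1. move(4) → at (6,0), heading down
2. strafe(right, 2) → at (5,0), heading down
no rival 2-sequence matches.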